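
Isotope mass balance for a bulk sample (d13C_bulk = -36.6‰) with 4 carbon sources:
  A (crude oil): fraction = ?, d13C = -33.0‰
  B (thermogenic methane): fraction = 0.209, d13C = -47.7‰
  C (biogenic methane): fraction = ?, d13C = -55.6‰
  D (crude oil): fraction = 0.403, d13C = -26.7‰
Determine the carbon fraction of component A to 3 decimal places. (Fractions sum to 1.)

0.252

Let f_A and f_C be the unknown fractions; fractions sum to 1 so f_A + f_C = 0.388.
Mass balance: Σ fᵢ·δᵢ = δ_bulk ⇒ f_A·(-33.0) + f_C·(-55.6) = -36.6 − (-20.729) = -15.871
Substitute f_C = 0.388 − f_A:
f_A·(-33.0 − -55.6) = -15.871 − 0.388×(-55.6) = 5.702
f_A = 5.702 / 22.6 = 0.2523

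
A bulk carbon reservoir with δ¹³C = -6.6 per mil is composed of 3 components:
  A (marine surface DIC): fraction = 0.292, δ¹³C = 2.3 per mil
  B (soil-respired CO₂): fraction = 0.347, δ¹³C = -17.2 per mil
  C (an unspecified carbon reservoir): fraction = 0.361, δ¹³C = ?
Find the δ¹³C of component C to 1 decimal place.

-3.6 per mil

Isotope mass balance: δ_bulk = Σ fᵢ·δᵢ.
-6.6 = 0.292×(2.3) + 0.347×(-17.2) + 0.361×δ_C
0.361·δ_C = -6.6 − (-5.297) = -1.303
δ_C = -1.303 / 0.361 = -3.61 per mil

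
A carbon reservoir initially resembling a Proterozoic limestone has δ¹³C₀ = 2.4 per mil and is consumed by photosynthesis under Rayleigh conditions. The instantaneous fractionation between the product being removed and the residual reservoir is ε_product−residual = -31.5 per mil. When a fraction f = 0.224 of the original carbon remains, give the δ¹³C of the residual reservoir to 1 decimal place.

Rayleigh residual: δ_res = (δ₀ + 1000)·f^(α−1) − 1000
α = ε/1000 + 1 = 0.96850, so α − 1 = -0.03150
f^(α−1) = 0.224^(-0.03150) = 1.048256
δ_res = (2.4 + 1000) × 1.048256 − 1000 = 1050.771 − 1000 = 50.77 per mil

50.8 per mil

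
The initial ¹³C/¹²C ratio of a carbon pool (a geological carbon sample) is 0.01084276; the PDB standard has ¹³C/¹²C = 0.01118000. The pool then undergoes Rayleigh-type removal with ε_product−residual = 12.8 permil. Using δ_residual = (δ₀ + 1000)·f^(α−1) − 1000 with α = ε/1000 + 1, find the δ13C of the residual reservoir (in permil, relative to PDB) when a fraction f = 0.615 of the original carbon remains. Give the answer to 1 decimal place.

δ₀ = (0.01084276/0.01118000 − 1)×1000 = (0.969835 − 1)×1000 = -30.165 permil
α − 1 = ε/1000 = 0.0128
f^(α−1) = 0.615^(0.0128) = 0.993797
δ_res = (-30.165 + 1000) × 0.993797 − 1000 = 963.819 − 1000 = -36.18 permil

-36.2 permil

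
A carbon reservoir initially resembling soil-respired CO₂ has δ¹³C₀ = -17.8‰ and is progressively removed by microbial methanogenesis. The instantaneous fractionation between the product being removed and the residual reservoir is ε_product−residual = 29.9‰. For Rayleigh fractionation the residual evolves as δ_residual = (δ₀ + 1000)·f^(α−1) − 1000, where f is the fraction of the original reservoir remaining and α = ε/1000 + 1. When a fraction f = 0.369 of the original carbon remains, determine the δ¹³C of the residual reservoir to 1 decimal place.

-46.6‰

Rayleigh residual: δ_res = (δ₀ + 1000)·f^(α−1) − 1000
α = ε/1000 + 1 = 1.02990, so α − 1 = 0.02990
f^(α−1) = 0.369^(0.02990) = 0.970631
δ_res = (-17.8 + 1000) × 0.970631 − 1000 = 953.354 − 1000 = -46.65‰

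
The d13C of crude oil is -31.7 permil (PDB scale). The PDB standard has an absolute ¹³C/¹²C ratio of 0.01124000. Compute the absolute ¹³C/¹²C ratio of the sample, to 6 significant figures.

0.0108837

R_sample = R_standard × (d13C/1000 + 1)
R_sample = 0.01124000 × (-31.7/1000 + 1) = 0.01124000 × 0.968300
R_sample = 0.0108837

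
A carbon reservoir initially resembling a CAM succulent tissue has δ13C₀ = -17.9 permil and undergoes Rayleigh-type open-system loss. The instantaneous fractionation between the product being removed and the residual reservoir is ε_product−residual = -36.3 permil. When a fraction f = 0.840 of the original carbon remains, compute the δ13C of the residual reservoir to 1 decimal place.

Rayleigh residual: δ_res = (δ₀ + 1000)·f^(α−1) − 1000
α = ε/1000 + 1 = 0.96370, so α − 1 = -0.03630
f^(α−1) = 0.840^(-0.03630) = 1.006349
δ_res = (-17.9 + 1000) × 1.006349 − 1000 = 988.335 − 1000 = -11.66 permil

-11.7 permil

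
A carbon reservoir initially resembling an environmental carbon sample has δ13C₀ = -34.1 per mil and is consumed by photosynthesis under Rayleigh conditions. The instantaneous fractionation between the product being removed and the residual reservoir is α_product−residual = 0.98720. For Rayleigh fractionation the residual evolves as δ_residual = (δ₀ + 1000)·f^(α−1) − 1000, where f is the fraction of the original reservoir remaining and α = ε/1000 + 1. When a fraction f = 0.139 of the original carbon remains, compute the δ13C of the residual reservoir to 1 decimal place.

-9.4 per mil

Rayleigh residual: δ_res = (δ₀ + 1000)·f^(α−1) − 1000
α − 1 = -0.01280
f^(α−1) = 0.139^(-0.01280) = 1.025580
δ_res = (-34.1 + 1000) × 1.025580 − 1000 = 990.607 − 1000 = -9.39 per mil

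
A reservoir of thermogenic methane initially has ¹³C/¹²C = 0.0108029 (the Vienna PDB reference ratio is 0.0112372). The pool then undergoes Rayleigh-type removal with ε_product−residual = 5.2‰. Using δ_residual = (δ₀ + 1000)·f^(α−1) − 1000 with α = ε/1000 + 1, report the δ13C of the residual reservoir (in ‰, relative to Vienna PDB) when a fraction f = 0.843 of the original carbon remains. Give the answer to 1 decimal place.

-39.5‰

δ₀ = (0.0108029/0.0112372 − 1)×1000 = (0.961352 − 1)×1000 = -38.648‰
α − 1 = ε/1000 = 0.0052
f^(α−1) = 0.843^(0.0052) = 0.999112
δ_res = (-38.648 + 1000) × 0.999112 − 1000 = 960.498 − 1000 = -39.50‰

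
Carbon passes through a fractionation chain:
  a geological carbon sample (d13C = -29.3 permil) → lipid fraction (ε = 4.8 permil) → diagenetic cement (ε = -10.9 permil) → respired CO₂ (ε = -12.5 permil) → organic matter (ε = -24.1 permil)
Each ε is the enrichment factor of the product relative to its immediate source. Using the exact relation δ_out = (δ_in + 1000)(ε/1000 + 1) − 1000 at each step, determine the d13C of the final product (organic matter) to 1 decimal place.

step 1: δ = (-29.30 + 1000)·(4.8/1000 + 1) − 1000 = -24.64 permil
step 2: δ = (-24.64 + 1000)·(-10.9/1000 + 1) − 1000 = -35.27 permil
step 3: δ = (-35.27 + 1000)·(-12.5/1000 + 1) − 1000 = -47.33 permil
step 4: δ = (-47.33 + 1000)·(-24.1/1000 + 1) − 1000 = -70.29 permil

-70.3 permil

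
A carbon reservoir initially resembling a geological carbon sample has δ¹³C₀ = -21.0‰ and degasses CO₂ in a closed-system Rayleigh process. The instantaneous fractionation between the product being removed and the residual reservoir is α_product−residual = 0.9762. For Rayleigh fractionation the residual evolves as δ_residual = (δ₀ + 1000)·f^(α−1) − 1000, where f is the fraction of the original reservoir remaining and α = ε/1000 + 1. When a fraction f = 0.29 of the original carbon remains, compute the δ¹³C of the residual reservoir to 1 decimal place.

Rayleigh residual: δ_res = (δ₀ + 1000)·f^(α−1) − 1000
α − 1 = -0.02380
f^(α−1) = 0.29^(-0.02380) = 1.029900
δ_res = (-21.0 + 1000) × 1.029900 − 1000 = 1008.272 − 1000 = 8.27‰

8.3‰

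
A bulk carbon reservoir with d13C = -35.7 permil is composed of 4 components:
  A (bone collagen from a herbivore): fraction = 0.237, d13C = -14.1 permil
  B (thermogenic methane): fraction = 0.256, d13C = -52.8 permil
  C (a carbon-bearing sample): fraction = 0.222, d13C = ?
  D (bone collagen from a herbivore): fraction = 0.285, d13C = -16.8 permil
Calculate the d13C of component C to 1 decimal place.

Isotope mass balance: δ_bulk = Σ fᵢ·δᵢ.
-35.7 = 0.237×(-14.1) + 0.256×(-52.8) + 0.222×δ_C + 0.285×(-16.8)
0.222·δ_C = -35.7 − (-21.646) = -14.054
δ_C = -14.054 / 0.222 = -63.30 permil

-63.3 permil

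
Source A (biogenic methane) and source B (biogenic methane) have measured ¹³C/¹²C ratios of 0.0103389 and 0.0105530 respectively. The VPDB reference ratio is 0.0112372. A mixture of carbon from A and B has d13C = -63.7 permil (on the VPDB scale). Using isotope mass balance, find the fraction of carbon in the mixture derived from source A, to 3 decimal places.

0.148

δ_A = (0.0103389/0.0112372 − 1)×1000 = (0.920060 − 1)×1000 = -79.940 permil
δ_B = (0.0105530/0.0112372 − 1)×1000 = (0.939113 − 1)×1000 = -60.887 permil
f_A = (δ_mix − δ_B)/(δ_A − δ_B) = (-63.7 − (-60.887))/(-79.940 − (-60.887))
f_A = -2.813 / -19.053 = 0.1476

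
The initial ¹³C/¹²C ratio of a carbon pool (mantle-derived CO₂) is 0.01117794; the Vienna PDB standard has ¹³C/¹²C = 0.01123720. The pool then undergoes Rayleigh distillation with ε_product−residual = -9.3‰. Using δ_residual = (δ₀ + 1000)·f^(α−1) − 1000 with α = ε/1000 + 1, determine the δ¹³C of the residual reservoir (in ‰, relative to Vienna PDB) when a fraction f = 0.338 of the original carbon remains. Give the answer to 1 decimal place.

4.8‰

δ₀ = (0.01117794/0.01123720 − 1)×1000 = (0.994726 − 1)×1000 = -5.274‰
α − 1 = ε/1000 = -0.0093
f^(α−1) = 0.338^(-0.0093) = 1.010139
δ_res = (-5.274 + 1000) × 1.010139 − 1000 = 1004.812 − 1000 = 4.81‰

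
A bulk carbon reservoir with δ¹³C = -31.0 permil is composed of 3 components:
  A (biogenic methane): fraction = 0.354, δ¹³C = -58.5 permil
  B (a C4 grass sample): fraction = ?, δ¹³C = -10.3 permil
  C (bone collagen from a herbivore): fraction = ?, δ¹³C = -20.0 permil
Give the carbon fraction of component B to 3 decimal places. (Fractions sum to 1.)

0.271

Let f_B and f_C be the unknown fractions; fractions sum to 1 so f_B + f_C = 0.646.
Mass balance: Σ fᵢ·δᵢ = δ_bulk ⇒ f_B·(-10.3) + f_C·(-20.0) = -31.0 − (-20.709) = -10.291
Substitute f_C = 0.646 − f_B:
f_B·(-10.3 − -20.0) = -10.291 − 0.646×(-20.0) = 2.629
f_B = 2.629 / 9.7 = 0.2710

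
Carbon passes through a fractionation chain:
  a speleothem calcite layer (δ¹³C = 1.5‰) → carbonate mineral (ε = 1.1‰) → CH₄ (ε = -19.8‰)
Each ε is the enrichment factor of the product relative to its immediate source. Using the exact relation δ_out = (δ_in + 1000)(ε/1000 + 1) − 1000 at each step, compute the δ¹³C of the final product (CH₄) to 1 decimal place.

step 1: δ = (1.50 + 1000)·(1.1/1000 + 1) − 1000 = 2.60‰
step 2: δ = (2.60 + 1000)·(-19.8/1000 + 1) − 1000 = -17.25‰

-17.2‰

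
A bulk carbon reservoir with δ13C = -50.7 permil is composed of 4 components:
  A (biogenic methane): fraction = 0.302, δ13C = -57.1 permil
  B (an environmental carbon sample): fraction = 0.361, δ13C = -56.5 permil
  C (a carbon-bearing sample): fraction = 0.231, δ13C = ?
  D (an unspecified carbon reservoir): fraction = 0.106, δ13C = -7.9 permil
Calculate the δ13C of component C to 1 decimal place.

-52.9 permil

Isotope mass balance: δ_bulk = Σ fᵢ·δᵢ.
-50.7 = 0.302×(-57.1) + 0.361×(-56.5) + 0.231×δ_C + 0.106×(-7.9)
0.231·δ_C = -50.7 − (-38.478) = -12.222
δ_C = -12.222 / 0.231 = -52.91 permil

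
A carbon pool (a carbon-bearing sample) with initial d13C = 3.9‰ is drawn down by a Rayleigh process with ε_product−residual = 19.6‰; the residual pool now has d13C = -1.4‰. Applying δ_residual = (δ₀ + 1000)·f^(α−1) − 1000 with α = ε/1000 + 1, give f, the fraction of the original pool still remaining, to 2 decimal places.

0.76

α − 1 = ε/1000 = 0.0196
(δ_res + 1000)/(δ₀ + 1000) = (-1.4 + 1000)/(3.9 + 1000) = 998.6/1003.9 = 0.994721
f = 0.994721^(1/0.0196) = exp(ln(0.994721)/0.0196) = exp(-0.00529/0.0196)
f = exp(-0.2701) = 0.7633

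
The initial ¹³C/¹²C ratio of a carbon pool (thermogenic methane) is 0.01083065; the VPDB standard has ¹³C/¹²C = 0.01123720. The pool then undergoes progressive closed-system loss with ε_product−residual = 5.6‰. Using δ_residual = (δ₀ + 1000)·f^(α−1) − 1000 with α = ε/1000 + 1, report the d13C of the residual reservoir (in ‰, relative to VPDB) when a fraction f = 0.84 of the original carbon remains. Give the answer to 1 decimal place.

δ₀ = (0.01083065/0.01123720 − 1)×1000 = (0.963821 − 1)×1000 = -36.179‰
α − 1 = ε/1000 = 0.0056
f^(α−1) = 0.84^(0.0056) = 0.999024
δ_res = (-36.179 + 1000) × 0.999024 − 1000 = 962.880 − 1000 = -37.12‰

-37.1‰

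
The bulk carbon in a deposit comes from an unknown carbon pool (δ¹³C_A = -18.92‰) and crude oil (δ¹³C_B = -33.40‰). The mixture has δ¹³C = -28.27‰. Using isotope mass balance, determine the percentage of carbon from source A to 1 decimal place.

35.4%

δ_mix = f_A·δ_A + (1 − f_A)·δ_B  ⇒  f_A = (δ_mix − δ_B)/(δ_A − δ_B)
f_A = (-28.27 − (-33.40)) / (-18.92 − (-33.40))
f_A = 5.13 / 14.48 = 0.3543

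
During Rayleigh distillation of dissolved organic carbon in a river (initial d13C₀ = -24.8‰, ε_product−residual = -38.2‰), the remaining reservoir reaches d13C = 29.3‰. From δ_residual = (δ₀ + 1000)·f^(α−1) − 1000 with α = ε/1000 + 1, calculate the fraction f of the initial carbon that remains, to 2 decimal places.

α − 1 = ε/1000 = -0.0382
(δ_res + 1000)/(δ₀ + 1000) = (29.3 + 1000)/(-24.8 + 1000) = 1029.3/975.2 = 1.055476
f = 1.055476^(1/-0.0382) = exp(ln(1.055476)/-0.0382) = exp(0.05399/-0.0382)
f = exp(-1.4134) = 0.2433

0.24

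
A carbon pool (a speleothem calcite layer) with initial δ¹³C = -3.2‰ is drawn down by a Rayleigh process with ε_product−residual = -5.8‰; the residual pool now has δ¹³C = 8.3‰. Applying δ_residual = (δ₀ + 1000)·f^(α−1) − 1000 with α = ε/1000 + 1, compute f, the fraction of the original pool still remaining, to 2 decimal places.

α − 1 = ε/1000 = -0.0058
(δ_res + 1000)/(δ₀ + 1000) = (8.3 + 1000)/(-3.2 + 1000) = 1008.3/996.8 = 1.011537
f = 1.011537^(1/-0.0058) = exp(ln(1.011537)/-0.0058) = exp(0.01147/-0.0058)
f = exp(-1.9777) = 0.1384

0.14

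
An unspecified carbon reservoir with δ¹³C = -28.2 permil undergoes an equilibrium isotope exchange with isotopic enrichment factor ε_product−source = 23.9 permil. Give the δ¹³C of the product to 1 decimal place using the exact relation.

-5.0 permil

To first order, δ_product ≈ δ_source + ε = -4.3 permil.
Exactly, δ_product = (δ_source + 1000)·(ε/1000 + 1) − 1000.
δ_product = (-28.2 + 1000) × (23.9/1000 + 1) − 1000
δ_product = -4.97 permil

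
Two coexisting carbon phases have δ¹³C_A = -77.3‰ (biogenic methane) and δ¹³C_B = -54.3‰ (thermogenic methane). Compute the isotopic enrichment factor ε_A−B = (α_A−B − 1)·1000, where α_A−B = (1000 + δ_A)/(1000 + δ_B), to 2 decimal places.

α_A−B = (1000 + -77.3) / (1000 + -54.3) = 922.7 / 945.7 = 0.975679
ε_A−B = (0.975679 − 1) × 1000 = -24.321‰
(The approximation ε ≈ δ_A − δ_B would give -23.0‰.)

-24.32‰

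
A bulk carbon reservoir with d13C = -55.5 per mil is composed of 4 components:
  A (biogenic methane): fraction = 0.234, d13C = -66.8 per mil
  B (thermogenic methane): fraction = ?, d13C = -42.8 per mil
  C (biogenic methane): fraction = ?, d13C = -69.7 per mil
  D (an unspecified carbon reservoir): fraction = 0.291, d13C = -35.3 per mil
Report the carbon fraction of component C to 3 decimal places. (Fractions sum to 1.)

Let f_C and f_B be the unknown fractions; fractions sum to 1 so f_C + f_B = 0.475.
Mass balance: Σ fᵢ·δᵢ = δ_bulk ⇒ f_C·(-69.7) + f_B·(-42.8) = -55.5 − (-25.903) = -29.597
Substitute f_B = 0.475 − f_C:
f_C·(-69.7 − -42.8) = -29.597 − 0.475×(-42.8) = -9.267
f_C = -9.267 / -26.9 = 0.3445

0.344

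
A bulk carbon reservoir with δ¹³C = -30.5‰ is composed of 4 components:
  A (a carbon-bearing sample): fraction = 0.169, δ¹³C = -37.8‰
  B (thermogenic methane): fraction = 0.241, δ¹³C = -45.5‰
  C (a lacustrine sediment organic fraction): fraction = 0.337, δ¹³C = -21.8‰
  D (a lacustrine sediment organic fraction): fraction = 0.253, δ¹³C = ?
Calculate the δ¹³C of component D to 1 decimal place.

Isotope mass balance: δ_bulk = Σ fᵢ·δᵢ.
-30.5 = 0.169×(-37.8) + 0.241×(-45.5) + 0.337×(-21.8) + 0.253×δ_D
0.253·δ_D = -30.5 − (-24.700) = -5.800
δ_D = -5.800 / 0.253 = -22.92‰

-22.9‰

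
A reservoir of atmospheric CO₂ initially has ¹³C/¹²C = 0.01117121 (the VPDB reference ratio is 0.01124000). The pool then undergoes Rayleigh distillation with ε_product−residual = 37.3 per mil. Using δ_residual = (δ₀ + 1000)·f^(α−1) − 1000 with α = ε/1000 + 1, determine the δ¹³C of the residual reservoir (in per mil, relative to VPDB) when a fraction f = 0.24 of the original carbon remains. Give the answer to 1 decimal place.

-57.6 per mil

δ₀ = (0.01117121/0.01124000 − 1)×1000 = (0.993880 − 1)×1000 = -6.120 per mil
α − 1 = ε/1000 = 0.0373
f^(α−1) = 0.24^(0.0373) = 0.948161
δ_res = (-6.120 + 1000) × 0.948161 − 1000 = 942.358 − 1000 = -57.64 per mil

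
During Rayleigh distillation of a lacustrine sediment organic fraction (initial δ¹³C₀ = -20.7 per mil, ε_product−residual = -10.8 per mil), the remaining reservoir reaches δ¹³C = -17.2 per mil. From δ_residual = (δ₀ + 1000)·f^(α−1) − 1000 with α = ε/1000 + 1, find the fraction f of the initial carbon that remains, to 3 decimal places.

α − 1 = ε/1000 = -0.0108
(δ_res + 1000)/(δ₀ + 1000) = (-17.2 + 1000)/(-20.7 + 1000) = 982.8/979.3 = 1.003574
f = 1.003574^(1/-0.0108) = exp(ln(1.003574)/-0.0108) = exp(0.00357/-0.0108)
f = exp(-0.3303) = 0.7187

0.719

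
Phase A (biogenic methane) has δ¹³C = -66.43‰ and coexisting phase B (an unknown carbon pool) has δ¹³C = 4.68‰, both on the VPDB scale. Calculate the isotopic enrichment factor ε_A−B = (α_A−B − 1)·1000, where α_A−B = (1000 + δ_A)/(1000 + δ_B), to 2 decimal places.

-70.78‰

α_A−B = (1000 + -66.43) / (1000 + 4.68) = 933.57 / 1004.68 = 0.929221
ε_A−B = (0.929221 − 1) × 1000 = -70.779‰
(The approximation ε ≈ δ_A − δ_B would give -71.11‰.)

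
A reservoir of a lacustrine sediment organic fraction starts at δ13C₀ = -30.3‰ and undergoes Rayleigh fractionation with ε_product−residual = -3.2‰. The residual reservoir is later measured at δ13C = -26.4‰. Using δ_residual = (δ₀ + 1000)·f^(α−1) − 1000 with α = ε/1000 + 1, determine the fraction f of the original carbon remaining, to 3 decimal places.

0.285

α − 1 = ε/1000 = -0.0032
(δ_res + 1000)/(δ₀ + 1000) = (-26.4 + 1000)/(-30.3 + 1000) = 973.6/969.7 = 1.004022
f = 1.004022^(1/-0.0032) = exp(ln(1.004022)/-0.0032) = exp(0.00401/-0.0032)
f = exp(-1.2543) = 0.2853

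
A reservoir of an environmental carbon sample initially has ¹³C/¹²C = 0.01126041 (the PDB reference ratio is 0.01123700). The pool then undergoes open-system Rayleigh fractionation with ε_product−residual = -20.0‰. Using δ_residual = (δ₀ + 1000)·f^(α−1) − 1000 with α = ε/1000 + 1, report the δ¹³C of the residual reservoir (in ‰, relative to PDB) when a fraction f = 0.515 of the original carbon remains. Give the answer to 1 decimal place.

15.5‰

δ₀ = (0.01126041/0.01123700 − 1)×1000 = (1.002083 − 1)×1000 = 2.083‰
α − 1 = ε/1000 = -0.0200
f^(α−1) = 0.515^(-0.0200) = 1.013360
δ_res = (2.083 + 1000) × 1.013360 − 1000 = 1015.471 − 1000 = 15.47‰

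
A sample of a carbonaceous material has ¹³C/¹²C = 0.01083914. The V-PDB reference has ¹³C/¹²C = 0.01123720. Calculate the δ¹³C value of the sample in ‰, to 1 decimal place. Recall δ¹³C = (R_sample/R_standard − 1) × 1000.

δ¹³C = (R_sample / R_standard − 1) × 1000
R_sample / R_standard = 0.01083914 / 0.01123720 = 0.964577
δ¹³C = (0.964577 − 1) × 1000 = -35.42‰

-35.4‰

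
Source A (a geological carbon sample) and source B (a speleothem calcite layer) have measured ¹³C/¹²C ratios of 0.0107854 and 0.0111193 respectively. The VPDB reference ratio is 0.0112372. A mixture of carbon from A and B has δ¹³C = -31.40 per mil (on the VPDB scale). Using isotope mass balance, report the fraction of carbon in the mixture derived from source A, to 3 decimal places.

0.704

δ_A = (0.0107854/0.0112372 − 1)×1000 = (0.959794 − 1)×1000 = -40.206 per mil
δ_B = (0.0111193/0.0112372 − 1)×1000 = (0.989508 − 1)×1000 = -10.492 per mil
f_A = (δ_mix − δ_B)/(δ_A − δ_B) = (-31.40 − (-10.492))/(-40.206 − (-10.492))
f_A = -20.908 / -29.714 = 0.7036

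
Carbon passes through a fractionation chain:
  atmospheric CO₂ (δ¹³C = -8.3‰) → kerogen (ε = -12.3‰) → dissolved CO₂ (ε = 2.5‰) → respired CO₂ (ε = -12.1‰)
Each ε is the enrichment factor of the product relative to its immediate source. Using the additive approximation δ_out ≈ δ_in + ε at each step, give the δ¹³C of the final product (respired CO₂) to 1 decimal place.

-30.2‰

step 1: δ ≈ -8.3 + (-12.3) = -20.6‰
step 2: δ ≈ -20.6 + (2.5) = -18.1‰
step 3: δ ≈ -18.1 + (-12.1) = -30.2‰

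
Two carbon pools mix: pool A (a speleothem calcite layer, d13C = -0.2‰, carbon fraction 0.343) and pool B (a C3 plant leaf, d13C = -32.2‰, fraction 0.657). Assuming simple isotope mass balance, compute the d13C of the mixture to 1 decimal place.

-21.2‰

δ_mix = f_A·δ_A + f_B·δ_B
δ_mix = 0.343 × (-0.2) + 0.657 × (-32.2)
δ_mix = -0.07 + -21.16 = -21.22‰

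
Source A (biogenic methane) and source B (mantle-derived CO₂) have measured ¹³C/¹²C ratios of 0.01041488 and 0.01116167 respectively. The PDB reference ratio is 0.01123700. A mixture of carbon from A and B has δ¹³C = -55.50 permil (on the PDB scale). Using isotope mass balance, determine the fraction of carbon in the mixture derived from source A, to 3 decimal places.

δ_A = (0.01041488/0.01123700 − 1)×1000 = (0.926838 − 1)×1000 = -73.162 permil
δ_B = (0.01116167/0.01123700 − 1)×1000 = (0.993296 − 1)×1000 = -6.704 permil
f_A = (δ_mix − δ_B)/(δ_A − δ_B) = (-55.50 − (-6.704))/(-73.162 − (-6.704))
f_A = -48.796 / -66.458 = 0.7342

0.734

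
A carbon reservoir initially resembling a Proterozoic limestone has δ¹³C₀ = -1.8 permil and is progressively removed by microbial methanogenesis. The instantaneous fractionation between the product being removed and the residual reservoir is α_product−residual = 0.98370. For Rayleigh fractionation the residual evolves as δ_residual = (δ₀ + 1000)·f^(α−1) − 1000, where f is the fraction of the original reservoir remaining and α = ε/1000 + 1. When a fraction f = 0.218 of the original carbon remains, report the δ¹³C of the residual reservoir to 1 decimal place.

Rayleigh residual: δ_res = (δ₀ + 1000)·f^(α−1) − 1000
α − 1 = -0.01630
f^(α−1) = 0.218^(-0.01630) = 1.025140
δ_res = (-1.8 + 1000) × 1.025140 − 1000 = 1023.295 − 1000 = 23.29 permil

23.3 permil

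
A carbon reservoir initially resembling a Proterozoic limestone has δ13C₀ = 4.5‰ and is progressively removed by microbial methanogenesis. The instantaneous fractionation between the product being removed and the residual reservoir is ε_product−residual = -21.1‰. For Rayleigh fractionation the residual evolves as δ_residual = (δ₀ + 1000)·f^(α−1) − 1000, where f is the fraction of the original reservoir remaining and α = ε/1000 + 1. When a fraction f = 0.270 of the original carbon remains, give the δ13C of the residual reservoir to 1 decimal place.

Rayleigh residual: δ_res = (δ₀ + 1000)·f^(α−1) − 1000
α = ε/1000 + 1 = 0.97890, so α − 1 = -0.02110
f^(α−1) = 0.270^(-0.02110) = 1.028012
δ_res = (4.5 + 1000) × 1.028012 − 1000 = 1032.638 − 1000 = 32.64‰

32.6‰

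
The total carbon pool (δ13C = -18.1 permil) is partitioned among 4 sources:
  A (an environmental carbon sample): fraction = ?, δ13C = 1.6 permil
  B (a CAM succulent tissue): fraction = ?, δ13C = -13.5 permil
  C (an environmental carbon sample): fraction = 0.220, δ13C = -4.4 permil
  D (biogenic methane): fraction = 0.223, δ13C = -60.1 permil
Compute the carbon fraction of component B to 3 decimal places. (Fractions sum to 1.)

Let f_B and f_A be the unknown fractions; fractions sum to 1 so f_B + f_A = 0.557.
Mass balance: Σ fᵢ·δᵢ = δ_bulk ⇒ f_B·(-13.5) + f_A·(1.6) = -18.1 − (-14.370) = -3.730
Substitute f_A = 0.557 − f_B:
f_B·(-13.5 − 1.6) = -3.730 − 0.557×(1.6) = -4.621
f_B = -4.621 / -15.1 = 0.3060

0.306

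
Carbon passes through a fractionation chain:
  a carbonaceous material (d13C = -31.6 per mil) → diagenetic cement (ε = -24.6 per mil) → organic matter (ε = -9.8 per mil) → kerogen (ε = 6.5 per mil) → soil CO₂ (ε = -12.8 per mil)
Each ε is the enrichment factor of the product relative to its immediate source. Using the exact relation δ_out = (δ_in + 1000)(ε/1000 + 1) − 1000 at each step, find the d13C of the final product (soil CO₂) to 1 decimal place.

-70.6 per mil

step 1: δ = (-31.60 + 1000)·(-24.6/1000 + 1) − 1000 = -55.42 per mil
step 2: δ = (-55.42 + 1000)·(-9.8/1000 + 1) − 1000 = -64.68 per mil
step 3: δ = (-64.68 + 1000)·(6.5/1000 + 1) − 1000 = -58.60 per mil
step 4: δ = (-58.60 + 1000)·(-12.8/1000 + 1) − 1000 = -70.65 per mil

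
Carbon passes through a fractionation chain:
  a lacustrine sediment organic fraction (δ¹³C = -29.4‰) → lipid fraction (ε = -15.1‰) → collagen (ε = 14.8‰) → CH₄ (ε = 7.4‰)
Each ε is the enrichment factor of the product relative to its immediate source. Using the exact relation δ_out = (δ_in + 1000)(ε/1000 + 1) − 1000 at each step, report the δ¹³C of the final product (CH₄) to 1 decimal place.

step 1: δ = (-29.40 + 1000)·(-15.1/1000 + 1) − 1000 = -44.06‰
step 2: δ = (-44.06 + 1000)·(14.8/1000 + 1) − 1000 = -29.91‰
step 3: δ = (-29.91 + 1000)·(7.4/1000 + 1) − 1000 = -22.73‰

-22.7‰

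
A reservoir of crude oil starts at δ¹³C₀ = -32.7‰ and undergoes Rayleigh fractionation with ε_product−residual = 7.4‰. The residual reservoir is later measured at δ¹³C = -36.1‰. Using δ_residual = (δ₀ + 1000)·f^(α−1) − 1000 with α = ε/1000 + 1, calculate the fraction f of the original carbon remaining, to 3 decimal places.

α − 1 = ε/1000 = 0.0074
(δ_res + 1000)/(δ₀ + 1000) = (-36.1 + 1000)/(-32.7 + 1000) = 963.9/967.3 = 0.996485
f = 0.996485^(1/0.0074) = exp(ln(0.996485)/0.0074) = exp(-0.00352/0.0074)
f = exp(-0.4758) = 0.6214

0.621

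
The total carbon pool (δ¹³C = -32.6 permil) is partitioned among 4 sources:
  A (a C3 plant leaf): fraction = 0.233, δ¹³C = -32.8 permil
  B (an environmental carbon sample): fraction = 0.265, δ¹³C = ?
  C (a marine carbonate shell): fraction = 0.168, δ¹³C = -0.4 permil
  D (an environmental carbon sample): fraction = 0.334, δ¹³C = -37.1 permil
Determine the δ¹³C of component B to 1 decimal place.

Isotope mass balance: δ_bulk = Σ fᵢ·δᵢ.
-32.6 = 0.233×(-32.8) + 0.265×δ_B + 0.168×(-0.4) + 0.334×(-37.1)
0.265·δ_B = -32.6 − (-20.101) = -12.499
δ_B = -12.499 / 0.265 = -47.17 permil

-47.2 permil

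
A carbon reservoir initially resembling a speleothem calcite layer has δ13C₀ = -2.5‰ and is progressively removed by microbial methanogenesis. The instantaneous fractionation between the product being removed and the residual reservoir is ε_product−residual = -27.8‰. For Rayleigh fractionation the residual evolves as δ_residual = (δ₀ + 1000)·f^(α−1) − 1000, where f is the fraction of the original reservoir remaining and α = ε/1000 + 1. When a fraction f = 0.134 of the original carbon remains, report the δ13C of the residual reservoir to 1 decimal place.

Rayleigh residual: δ_res = (δ₀ + 1000)·f^(α−1) − 1000
α = ε/1000 + 1 = 0.97220, so α − 1 = -0.02780
f^(α−1) = 0.134^(-0.02780) = 1.057466
δ_res = (-2.5 + 1000) × 1.057466 − 1000 = 1054.823 − 1000 = 54.82‰

54.8‰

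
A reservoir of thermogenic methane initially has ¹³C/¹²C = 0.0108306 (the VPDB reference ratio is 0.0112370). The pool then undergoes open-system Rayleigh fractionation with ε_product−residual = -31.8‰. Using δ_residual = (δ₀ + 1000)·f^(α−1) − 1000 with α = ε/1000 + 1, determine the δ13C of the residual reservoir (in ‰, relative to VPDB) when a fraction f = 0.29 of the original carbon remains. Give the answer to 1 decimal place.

δ₀ = (0.0108306/0.0112370 − 1)×1000 = (0.963834 − 1)×1000 = -36.166‰
α − 1 = ε/1000 = -0.0318
f^(α−1) = 0.29^(-0.0318) = 1.040149
δ_res = (-36.166 + 1000) × 1.040149 − 1000 = 1002.531 − 1000 = 2.53‰

2.5‰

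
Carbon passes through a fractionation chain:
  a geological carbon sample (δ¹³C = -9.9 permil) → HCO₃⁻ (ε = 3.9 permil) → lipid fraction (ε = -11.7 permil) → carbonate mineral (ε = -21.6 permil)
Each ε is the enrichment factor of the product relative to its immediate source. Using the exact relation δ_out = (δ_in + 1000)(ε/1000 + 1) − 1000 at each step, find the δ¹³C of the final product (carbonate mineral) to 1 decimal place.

step 1: δ = (-9.90 + 1000)·(3.9/1000 + 1) − 1000 = -6.04 permil
step 2: δ = (-6.04 + 1000)·(-11.7/1000 + 1) − 1000 = -17.67 permil
step 3: δ = (-17.67 + 1000)·(-21.6/1000 + 1) − 1000 = -38.89 permil

-38.9 permil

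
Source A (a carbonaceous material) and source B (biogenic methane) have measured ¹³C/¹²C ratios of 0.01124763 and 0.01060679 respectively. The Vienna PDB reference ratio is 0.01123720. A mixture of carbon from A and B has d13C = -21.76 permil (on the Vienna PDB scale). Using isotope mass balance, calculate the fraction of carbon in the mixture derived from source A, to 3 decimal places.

δ_A = (0.01124763/0.01123720 − 1)×1000 = (1.000928 − 1)×1000 = 0.928 permil
δ_B = (0.01060679/0.01123720 − 1)×1000 = (0.943900 − 1)×1000 = -56.100 permil
f_A = (δ_mix − δ_B)/(δ_A − δ_B) = (-21.76 − (-56.100))/(0.928 − (-56.100))
f_A = 34.340 / 57.028 = 0.6022

0.602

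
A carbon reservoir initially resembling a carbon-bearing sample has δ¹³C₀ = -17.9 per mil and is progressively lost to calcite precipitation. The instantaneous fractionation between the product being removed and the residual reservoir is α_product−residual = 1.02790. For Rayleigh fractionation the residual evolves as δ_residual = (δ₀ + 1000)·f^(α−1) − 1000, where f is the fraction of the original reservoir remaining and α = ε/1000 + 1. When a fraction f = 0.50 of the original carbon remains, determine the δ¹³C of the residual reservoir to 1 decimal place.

Rayleigh residual: δ_res = (δ₀ + 1000)·f^(α−1) − 1000
α − 1 = 0.02790
f^(α−1) = 0.50^(0.02790) = 0.980847
δ_res = (-17.9 + 1000) × 0.980847 − 1000 = 963.290 − 1000 = -36.71 per mil

-36.7 per mil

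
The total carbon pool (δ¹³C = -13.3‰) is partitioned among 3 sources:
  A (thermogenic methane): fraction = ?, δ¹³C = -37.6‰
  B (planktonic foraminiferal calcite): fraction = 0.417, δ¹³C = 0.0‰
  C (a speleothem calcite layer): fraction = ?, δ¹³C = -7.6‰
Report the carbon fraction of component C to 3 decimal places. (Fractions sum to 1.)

Let f_C and f_A be the unknown fractions; fractions sum to 1 so f_C + f_A = 0.583.
Mass balance: Σ fᵢ·δᵢ = δ_bulk ⇒ f_C·(-7.6) + f_A·(-37.6) = -13.3 − (0.000) = -13.300
Substitute f_A = 0.583 − f_C:
f_C·(-7.6 − -37.6) = -13.300 − 0.583×(-37.6) = 8.621
f_C = 8.621 / 30.0 = 0.2874

0.287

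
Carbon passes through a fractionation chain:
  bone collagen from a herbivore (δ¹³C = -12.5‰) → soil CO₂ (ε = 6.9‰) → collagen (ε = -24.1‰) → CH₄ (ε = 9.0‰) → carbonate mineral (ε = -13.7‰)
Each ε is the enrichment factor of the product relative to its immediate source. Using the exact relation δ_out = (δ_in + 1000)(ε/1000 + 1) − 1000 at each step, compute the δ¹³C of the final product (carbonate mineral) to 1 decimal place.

-34.3‰

step 1: δ = (-12.50 + 1000)·(6.9/1000 + 1) − 1000 = -5.69‰
step 2: δ = (-5.69 + 1000)·(-24.1/1000 + 1) − 1000 = -29.65‰
step 3: δ = (-29.65 + 1000)·(9.0/1000 + 1) − 1000 = -20.92‰
step 4: δ = (-20.92 + 1000)·(-13.7/1000 + 1) − 1000 = -34.33‰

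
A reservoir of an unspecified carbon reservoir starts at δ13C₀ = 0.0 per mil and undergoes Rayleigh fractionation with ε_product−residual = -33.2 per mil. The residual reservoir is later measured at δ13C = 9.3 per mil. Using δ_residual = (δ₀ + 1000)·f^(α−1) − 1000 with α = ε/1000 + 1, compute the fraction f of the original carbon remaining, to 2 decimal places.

0.76

α − 1 = ε/1000 = -0.0332
(δ_res + 1000)/(δ₀ + 1000) = (9.3 + 1000)/(-0.0 + 1000) = 1009.3/1000.0 = 1.009300
f = 1.009300^(1/-0.0332) = exp(ln(1.009300)/-0.0332) = exp(0.00926/-0.0332)
f = exp(-0.2788) = 0.7567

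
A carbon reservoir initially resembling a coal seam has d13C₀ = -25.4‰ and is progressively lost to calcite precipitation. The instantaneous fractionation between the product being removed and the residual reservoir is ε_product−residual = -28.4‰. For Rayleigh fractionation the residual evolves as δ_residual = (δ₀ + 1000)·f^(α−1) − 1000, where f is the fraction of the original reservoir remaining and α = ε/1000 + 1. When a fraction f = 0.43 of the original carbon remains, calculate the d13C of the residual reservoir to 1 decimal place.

Rayleigh residual: δ_res = (δ₀ + 1000)·f^(α−1) − 1000
α = ε/1000 + 1 = 0.97160, so α − 1 = -0.02840
f^(α−1) = 0.43^(-0.02840) = 1.024258
δ_res = (-25.4 + 1000) × 1.024258 − 1000 = 998.242 − 1000 = -1.76‰

-1.8‰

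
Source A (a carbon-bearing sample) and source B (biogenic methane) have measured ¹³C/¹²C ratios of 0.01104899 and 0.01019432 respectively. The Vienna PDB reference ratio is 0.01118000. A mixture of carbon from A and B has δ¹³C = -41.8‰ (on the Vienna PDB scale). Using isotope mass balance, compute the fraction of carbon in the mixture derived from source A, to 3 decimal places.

δ_A = (0.01104899/0.01118000 − 1)×1000 = (0.988282 − 1)×1000 = -11.718‰
δ_B = (0.01019432/0.01118000 − 1)×1000 = (0.911835 − 1)×1000 = -88.165‰
f_A = (δ_mix − δ_B)/(δ_A − δ_B) = (-41.8 − (-88.165))/(-11.718 − (-88.165))
f_A = 46.365 / 76.446 = 0.6065

0.606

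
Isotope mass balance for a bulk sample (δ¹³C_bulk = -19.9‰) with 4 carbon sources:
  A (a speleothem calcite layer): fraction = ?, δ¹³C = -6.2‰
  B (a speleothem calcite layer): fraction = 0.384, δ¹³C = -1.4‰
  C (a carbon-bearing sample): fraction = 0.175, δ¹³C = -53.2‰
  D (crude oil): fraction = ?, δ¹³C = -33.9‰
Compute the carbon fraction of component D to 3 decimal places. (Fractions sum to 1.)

Let f_D and f_A be the unknown fractions; fractions sum to 1 so f_D + f_A = 0.441.
Mass balance: Σ fᵢ·δᵢ = δ_bulk ⇒ f_D·(-33.9) + f_A·(-6.2) = -19.9 − (-9.848) = -10.052
Substitute f_A = 0.441 − f_D:
f_D·(-33.9 − -6.2) = -10.052 − 0.441×(-6.2) = -7.318
f_D = -7.318 / -27.7 = 0.2642

0.264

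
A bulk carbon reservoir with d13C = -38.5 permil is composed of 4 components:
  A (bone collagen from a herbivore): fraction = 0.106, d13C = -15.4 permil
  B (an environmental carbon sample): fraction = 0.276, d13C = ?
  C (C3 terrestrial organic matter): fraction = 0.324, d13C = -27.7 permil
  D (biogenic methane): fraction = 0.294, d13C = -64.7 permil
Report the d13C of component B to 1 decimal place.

-32.1 permil

Isotope mass balance: δ_bulk = Σ fᵢ·δᵢ.
-38.5 = 0.106×(-15.4) + 0.276×δ_B + 0.324×(-27.7) + 0.294×(-64.7)
0.276·δ_B = -38.5 − (-29.629) = -8.871
δ_B = -8.871 / 0.276 = -32.14 permil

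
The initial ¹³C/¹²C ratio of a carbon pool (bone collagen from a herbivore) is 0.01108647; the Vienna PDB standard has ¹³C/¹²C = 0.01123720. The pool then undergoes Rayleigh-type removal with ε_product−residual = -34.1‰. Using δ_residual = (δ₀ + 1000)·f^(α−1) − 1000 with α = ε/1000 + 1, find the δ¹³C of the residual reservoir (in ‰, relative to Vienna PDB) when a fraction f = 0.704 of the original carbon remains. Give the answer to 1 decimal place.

-1.5‰

δ₀ = (0.01108647/0.01123720 − 1)×1000 = (0.986587 − 1)×1000 = -13.413‰
α − 1 = ε/1000 = -0.0341
f^(α−1) = 0.704^(-0.0341) = 1.012040
δ_res = (-13.413 + 1000) × 1.012040 − 1000 = 998.465 − 1000 = -1.53‰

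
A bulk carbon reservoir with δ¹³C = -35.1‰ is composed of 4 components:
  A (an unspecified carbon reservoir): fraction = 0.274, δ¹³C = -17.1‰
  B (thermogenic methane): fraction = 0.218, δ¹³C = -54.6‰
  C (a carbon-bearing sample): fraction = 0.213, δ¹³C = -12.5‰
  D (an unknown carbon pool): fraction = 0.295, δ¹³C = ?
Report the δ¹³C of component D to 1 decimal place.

-53.7‰

Isotope mass balance: δ_bulk = Σ fᵢ·δᵢ.
-35.1 = 0.274×(-17.1) + 0.218×(-54.6) + 0.213×(-12.5) + 0.295×δ_D
0.295·δ_D = -35.1 − (-19.251) = -15.849
δ_D = -15.849 / 0.295 = -53.73‰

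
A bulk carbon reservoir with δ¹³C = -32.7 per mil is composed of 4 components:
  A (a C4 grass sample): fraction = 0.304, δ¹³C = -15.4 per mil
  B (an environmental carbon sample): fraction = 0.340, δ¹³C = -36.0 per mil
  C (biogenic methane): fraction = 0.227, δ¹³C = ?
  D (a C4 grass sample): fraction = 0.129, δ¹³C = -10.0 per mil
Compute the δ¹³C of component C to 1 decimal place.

Isotope mass balance: δ_bulk = Σ fᵢ·δᵢ.
-32.7 = 0.304×(-15.4) + 0.340×(-36.0) + 0.227×δ_C + 0.129×(-10.0)
0.227·δ_C = -32.7 − (-18.212) = -14.488
δ_C = -14.488 / 0.227 = -63.83 per mil

-63.8 per mil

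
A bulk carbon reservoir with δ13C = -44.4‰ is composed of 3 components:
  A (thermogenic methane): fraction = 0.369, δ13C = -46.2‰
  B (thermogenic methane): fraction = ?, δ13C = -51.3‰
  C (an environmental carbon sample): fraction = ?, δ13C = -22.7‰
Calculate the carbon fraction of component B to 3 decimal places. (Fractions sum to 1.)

Let f_B and f_C be the unknown fractions; fractions sum to 1 so f_B + f_C = 0.631.
Mass balance: Σ fᵢ·δᵢ = δ_bulk ⇒ f_B·(-51.3) + f_C·(-22.7) = -44.4 − (-17.048) = -27.352
Substitute f_C = 0.631 − f_B:
f_B·(-51.3 − -22.7) = -27.352 − 0.631×(-22.7) = -13.028
f_B = -13.028 / -28.6 = 0.4555

0.456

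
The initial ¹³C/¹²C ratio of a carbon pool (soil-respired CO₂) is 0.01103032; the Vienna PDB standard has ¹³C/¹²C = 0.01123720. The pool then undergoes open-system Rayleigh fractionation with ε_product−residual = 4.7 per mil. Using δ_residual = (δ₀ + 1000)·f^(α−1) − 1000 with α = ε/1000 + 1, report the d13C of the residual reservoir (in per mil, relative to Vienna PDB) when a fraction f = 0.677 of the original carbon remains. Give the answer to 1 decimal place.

-20.2 per mil

δ₀ = (0.01103032/0.01123720 − 1)×1000 = (0.981590 − 1)×1000 = -18.410 per mil
α − 1 = ε/1000 = 0.0047
f^(α−1) = 0.677^(0.0047) = 0.998168
δ_res = (-18.410 + 1000) × 0.998168 − 1000 = 979.792 − 1000 = -20.21 per mil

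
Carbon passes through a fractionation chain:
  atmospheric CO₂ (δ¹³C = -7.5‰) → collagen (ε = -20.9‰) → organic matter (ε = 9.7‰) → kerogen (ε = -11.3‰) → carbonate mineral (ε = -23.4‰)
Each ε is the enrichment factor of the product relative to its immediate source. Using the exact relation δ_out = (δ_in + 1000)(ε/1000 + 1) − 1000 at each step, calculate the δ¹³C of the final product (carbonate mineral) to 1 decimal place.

step 1: δ = (-7.50 + 1000)·(-20.9/1000 + 1) − 1000 = -28.24‰
step 2: δ = (-28.24 + 1000)·(9.7/1000 + 1) − 1000 = -18.82‰
step 3: δ = (-18.82 + 1000)·(-11.3/1000 + 1) − 1000 = -29.90‰
step 4: δ = (-29.90 + 1000)·(-23.4/1000 + 1) − 1000 = -52.60‰

-52.6‰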